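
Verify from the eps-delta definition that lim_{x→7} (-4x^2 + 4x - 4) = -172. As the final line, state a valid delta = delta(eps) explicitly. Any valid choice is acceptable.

delta = min(1, eps/56)

Fix eps > 0. We want delta > 0 such that 0 < |x − 7| < delta implies |(-4x^2 + 4x - 4) + 172| < eps.
(-4x^2 + 4x - 4) + 172 = -4x^2 + 4x + 168 = (x − 7)(-4x - 24).
So |(-4x^2 + 4x - 4) + 172| = |x − 7|·|-4x - 24|.
Require delta ≤ 1. Then |x − 7| < 1 gives |x| < 8, and by the triangle inequality |-4x - 24| ≤ 4·8 + 24 = 56.
Hence |(-4x^2 + 4x - 4) + 172| ≤ 56|x − 7| < eps provided |x − 7| < eps/56.
Take delta = min(1, eps/56). Then 0 < |x − 7| < delta gives both |x − 7| < 1 and |x − 7| < eps/56, so |(-4x^2 + 4x - 4) + 172| < eps.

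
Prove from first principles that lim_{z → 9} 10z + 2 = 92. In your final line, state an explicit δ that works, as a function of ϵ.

Let ϵ > 0. We need δ > 0 so that 0 < |z − 9| < δ implies |(10z + 2) − 92| < ϵ.
|(10z + 2) − 92| = |10z - 90| = 10|z − 9|.
So 10|z − 9| < ϵ exactly when |z − 9| < ϵ/10.
Take δ = ϵ/10. If 0 < |z − 9| < δ then |(10z + 2) − 92| = 10|z − 9| < 10·(ϵ/10) = ϵ.

δ = ϵ/10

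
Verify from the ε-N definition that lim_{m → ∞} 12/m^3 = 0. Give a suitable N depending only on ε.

N = (12/ε)^{1/3}

Suppose ε > 0. For m ≥ 1, |12/m^3 − 0| = 12/m^3.
12/m^3 < ε ⇔ m^3 > 12/ε ⇔ m > (12/ε)^{1/3}.
Take N = (12/ε)^{1/3}. Then m > N implies 12/m^3 < ε.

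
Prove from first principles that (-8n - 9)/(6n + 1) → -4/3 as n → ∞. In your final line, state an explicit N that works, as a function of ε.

Suppose ε > 0. For n ≥ 1, |(-8n - 9)/(6n + 1) + 4/3| = |-46|/(6(6n + 1)) = 46/(6(6n + 1)).
Since 6n + 1 ≥ 6n for n ≥ 1, this is ≤ 46/(6·6n) = (23/18)/n.
So |(-8n - 9)/(6n + 1) + 4/3| < ε whenever n > (23/18)/ε.
Take N = (23/18)/ε. If n > N then |(-8n - 9)/(6n + 1) + 4/3| ≤ (23/18)/n < ε.

N = (23/18)/ε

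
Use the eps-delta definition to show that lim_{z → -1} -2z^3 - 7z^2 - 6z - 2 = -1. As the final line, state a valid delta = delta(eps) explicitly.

Fix eps > 0. We want delta > 0 such that 0 < |z + 1| < delta implies |(-2z^3 - 7z^2 - 6z - 2) + 1| < eps.
(-2z^3 - 7z^2 - 6z - 2) + 1 = -2z^3 - 7z^2 - 6z - 1 = (z + 1)(-2z^2 - 5z - 1).
So |(-2z^3 - 7z^2 - 6z - 2) + 1| = |z + 1|·|-2z^2 - 5z - 1|.
Assume first that |z + 1| < 2, so |z| < 3. Then |-2z^2 - 5z - 1| ≤ 2·3^2 + 5·3 + 1 = 34.
Hence |(-2z^3 - 7z^2 - 6z - 2) + 1| ≤ 34|z + 1| < eps provided |z + 1| < eps/34.
Take delta = min(2, eps/34). Then 0 < |z + 1| < delta gives both |z + 1| < 2 and |z + 1| < eps/34, so |(-2z^3 - 7z^2 - 6z - 2) + 1| < eps.

delta = min(2, eps/34)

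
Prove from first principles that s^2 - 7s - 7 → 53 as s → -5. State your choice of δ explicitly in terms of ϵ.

δ = min(1, ϵ/18)

Let ϵ > 0 be given. We want δ > 0 such that 0 < |s + 5| < δ implies |(s^2 - 7s - 7) − 53| < ϵ.
(s^2 - 7s - 7) − 53 = s^2 - 7s - 60 = (s + 5)(s - 12).
So |(s^2 - 7s - 7) − 53| = |s + 5|·|s - 12|.
Require δ ≤ 1. Then |s + 5| < 1 gives |s| < 6, and by the triangle inequality |s - 12| ≤ 6 + 12 = 18.
Hence |(s^2 - 7s - 7) − 53| ≤ 18|s + 5| < ϵ provided |s + 5| < ϵ/18.
Choosing δ = min(1, ϵ/18) ensures both conditions, hence |(s^2 - 7s - 7) − 53| < ϵ.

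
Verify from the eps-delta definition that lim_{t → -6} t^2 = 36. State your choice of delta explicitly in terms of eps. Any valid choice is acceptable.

Fix eps > 0. We seek delta > 0 with 0 < |t + 6| < delta ⇒ |t^2 − 36| < eps.
Factor: t^2 − 36 = (t + 6)(t - 6), so |t^2 − 36| = |t + 6|·|t - 6|.
Impose delta ≤ 1 so that |t| < 7; then |t - 6| ≤ 13.
Hence |t^2 − 36| ≤ 13|t + 6|, which is < eps once |t + 6| < eps/13.
Take delta = min(1, eps/13). If 0 < |t + 6| < delta then both bounds hold and |t^2 − 36| ≤ 13|t + 6| < 13·(eps/13) = eps.

delta = min(1, eps/13)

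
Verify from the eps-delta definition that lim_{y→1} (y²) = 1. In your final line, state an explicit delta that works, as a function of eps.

delta = min(2, eps/4)

Let eps > 0 be given. We seek delta > 0 with 0 < |y − 1| < delta ⇒ |y² − 1| < eps.
Factor: y² − 1 = (y − 1)(y + 1), so |y² − 1| = |y − 1|·|y + 1|.
Impose delta ≤ 2 so that |y| < 3; then |y + 1| ≤ 4.
Hence |y² − 1| ≤ 4|y − 1|, which is < eps once |y − 1| < eps/4.
Take delta = min(2, eps/4). If 0 < |y − 1| < delta then both bounds hold and |y² − 1| ≤ 4|y − 1| < 4·(eps/4) = eps.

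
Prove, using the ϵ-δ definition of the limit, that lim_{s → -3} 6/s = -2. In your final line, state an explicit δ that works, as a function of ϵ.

Let ϵ > 0. We seek δ > 0 such that 0 < |s + 3| < δ implies |6/s + 2| < ϵ.
|6/s + 2| = 6·|-3 − s|/(3·|s|) = 6|s + 3|/(3|s|).
Require δ ≤ 3/2 so that |s| > 3 − 3/2 = 3/2, hence 3|s| > 9/2.
Then |6/s + 2| < 6|s + 3|/(9/2), which is < ϵ when |s + 3| < (3/4)ϵ.
Take δ = min(3/2, (3/4)ϵ). Then 0 < |s + 3| < δ gives both |s + 3| < 3/2 and |s + 3| < (3/4)ϵ, so |6/s + 2| < ϵ.

δ = min(3/2, (3/4)ϵ)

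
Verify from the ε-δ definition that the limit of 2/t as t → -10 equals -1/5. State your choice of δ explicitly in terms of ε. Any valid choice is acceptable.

δ = min(5, 25ε)

Let ε > 0. We seek δ > 0 such that 0 < |t + 10| < δ implies |2/t + 1/5| < ε.
|2/t + 1/5| = 2·|-10 − t|/(10·|t|) = 2|t + 10|/(10|t|).
Restrict δ ≤ 5. Then |t + 10| < 5 gives |t| > 5, so 10|t| > 50.
Then |2/t + 1/5| < 2|t + 10|/50, which is < ε when |t + 10| < 25ε.
Take δ = min(5, 25ε). Then 0 < |t + 10| < δ gives both |t + 10| < 5 and |t + 10| < 25ε, so |2/t + 1/5| < ε.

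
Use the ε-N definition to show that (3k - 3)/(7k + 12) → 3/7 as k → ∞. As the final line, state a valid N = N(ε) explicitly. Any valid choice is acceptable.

N = (57/49)/ε

Let ε > 0. For k ≥ 1, |(3k - 3)/(7k + 12) − (3/7)| = |-57|/(7(7k + 12)) = 57/(7(7k + 12)).
Since 7k + 12 ≥ 7k for k ≥ 1, this is ≤ 57/(7·7k) = (57/49)/k.
So |(3k - 3)/(7k + 12) − (3/7)| < ε whenever k > (57/49)/ε.
Take N = (57/49)/ε. If k > N then |(3k - 3)/(7k + 12) − (3/7)| ≤ (57/49)/k < ε.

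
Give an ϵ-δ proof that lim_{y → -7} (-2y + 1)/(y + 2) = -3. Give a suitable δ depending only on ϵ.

Let ϵ > 0 be given. We want δ > 0 with 0 < |y + 7| < δ ⇒ |(-2y + 1)/(y + 2) + 3| < ϵ.
Combining over a common denominator, (-2y + 1)/(y + 2) + 3 = [(-2y + 1)·(-5) − 15·(y + 2)] / [(-5)·(y + 2)] = -5(y + 7) / ((-5)(y + 2)).
So |(-2y + 1)/(y + 2) + 3| = 5|y + 7| / (5·|y + 2|).
Restrict δ ≤ 5/2. Then |y + 7| < 5/2 gives |y + 2| = |(y + 7) + (-5)| ≥ 5 − 5/2 = 5/2.
Hence |(-2y + 1)/(y + 2) + 3| < 5|y + 7|/(5·(5/2)) = (2/5)|y + 7|, which is < ϵ once |y + 7| < (5/2)ϵ.
Take δ = min(5/2, (5/2)ϵ). Then 0 < |y + 7| < δ forces both bounds, so |(-2y + 1)/(y + 2) + 3| < ϵ.

δ = min(5/2, (5/2)ϵ)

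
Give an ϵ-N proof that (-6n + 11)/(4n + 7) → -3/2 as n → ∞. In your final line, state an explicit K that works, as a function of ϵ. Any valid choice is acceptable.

Let ϵ > 0. For n ≥ 1, |(-6n + 11)/(4n + 7) + 3/2| = |86|/(4(4n + 7)) = 86/(4(4n + 7)).
Since 4n + 7 ≥ 4n for n ≥ 1, this is ≤ 86/(4·4n) = (43/8)/n.
So |(-6n + 11)/(4n + 7) + 3/2| < ϵ whenever n > (43/8)/ϵ.
Take K = (43/8)/ϵ. If n > K then |(-6n + 11)/(4n + 7) + 3/2| ≤ (43/8)/n < ϵ.

K = (43/8)/ϵ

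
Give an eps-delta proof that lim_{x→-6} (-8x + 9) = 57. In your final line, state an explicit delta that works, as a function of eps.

Suppose eps > 0. We need delta > 0 so that 0 < |x + 6| < delta implies |(-8x + 9) − 57| < eps.
|(-8x + 9) − 57| = |-8x - 48| = 8|x + 6|.
Thus it suffices that |x + 6| < eps/8.
Take delta = eps/8. If 0 < |x + 6| < delta then |(-8x + 9) − 57| = 8|x + 6| < 8·(eps/8) = eps.

delta = eps/8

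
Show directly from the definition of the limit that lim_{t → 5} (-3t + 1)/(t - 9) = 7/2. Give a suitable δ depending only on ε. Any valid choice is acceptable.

Suppose ε > 0. We want δ > 0 with 0 < |t − 5| < δ ⇒ |(-3t + 1)/(t - 9) − (7/2)| < ε.
Combining over a common denominator, (-3t + 1)/(t - 9) − (7/2) = [(-3t + 1)·(-4) − (-14)·(t - 9)] / [(-4)·(t - 9)] = 26(t − 5) / ((-4)(t - 9)).
So |(-3t + 1)/(t - 9) − (7/2)| = 26|t − 5| / (4·|t − 9|).
Restrict δ ≤ 2. Then |t − 5| < 2 gives |t − 9| = |(t − 5) + (-4)| ≥ 4 − 2 = 2.
Hence |(-3t + 1)/(t - 9) − (7/2)| < 26|t − 5|/(4·2) = (13/4)|t − 5|, which is < ε once |t − 5| < (4/13)ε.
Take δ = min(2, (4/13)ε). Then 0 < |t − 5| < δ forces both bounds, so |(-3t + 1)/(t - 9) − (7/2)| < ε.

δ = min(2, (4/13)ε)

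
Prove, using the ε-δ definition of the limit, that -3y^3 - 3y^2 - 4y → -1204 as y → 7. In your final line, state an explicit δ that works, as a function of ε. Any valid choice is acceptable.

Let ε > 0 be given. We want δ > 0 such that 0 < |y − 7| < δ implies |(-3y^3 - 3y^2 - 4y) + 1204| < ε.
(-3y^3 - 3y^2 - 4y) + 1204 = -3y^3 - 3y^2 - 4y + 1204 = (y − 7)(-3y^2 - 24y - 172).
So |(-3y^3 - 3y^2 - 4y) + 1204| = |y − 7|·|-3y^2 - 24y - 172|.
Assume first that |y − 7| < 2, so |y| < 9. Then |-3y^2 - 24y - 172| ≤ 3·9^2 + 24·9 + 172 = 631.
Hence |(-3y^3 - 3y^2 - 4y) + 1204| ≤ 631|y − 7| < ε provided |y − 7| < ε/631.
Choosing δ = min(2, ε/631) ensures both conditions, hence |(-3y^3 - 3y^2 - 4y) + 1204| < ε.

δ = min(2, ε/631)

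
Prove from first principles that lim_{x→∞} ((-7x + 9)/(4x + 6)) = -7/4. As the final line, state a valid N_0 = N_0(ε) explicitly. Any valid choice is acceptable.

Let ε > 0. We seek N_0 > 0 such that x > N_0 implies |(-7x + 9)/(4x + 6) + 7/4| < ε.
(-7x + 9)/(4x + 6) + 7/4 = (4(-7x + 9) − (-7)(4x + 6)) / (4(4x + 6)) = 78/(4(4x + 6)).
For x > 0 we have 4x + 6 > 4x, so |(-7x + 9)/(4x + 6) + 7/4| = 78/(4(4x + 6)) < 78/(4·4x) = (39/8)/x.
Thus |(-7x + 9)/(4x + 6) + 7/4| < ε whenever x > (39/8)/ε.
Take N_0 = (39/8)/ε. If x > N_0 then |(-7x + 9)/(4x + 6) + 7/4| < (39/8)/x < ε.

N_0 = (39/8)/ε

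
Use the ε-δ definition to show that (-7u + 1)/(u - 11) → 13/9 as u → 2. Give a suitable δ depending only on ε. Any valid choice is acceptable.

δ = min(9/2, (81/152)ε)

Suppose ε > 0. We want δ > 0 with 0 < |u − 2| < δ ⇒ |(-7u + 1)/(u - 11) − (13/9)| < ε.
Combining over a common denominator, (-7u + 1)/(u - 11) − (13/9) = [(-7u + 1)·(-9) − (-13)·(u - 11)] / [(-9)·(u - 11)] = 76(u − 2) / ((-9)(u - 11)).
So |(-7u + 1)/(u - 11) − (13/9)| = 76|u − 2| / (9·|u − 11|).
Restrict δ ≤ 9/2. Then |u − 2| < 9/2 gives |u − 11| = |(u − 2) + (-9)| ≥ 9 − 9/2 = 9/2.
Hence |(-7u + 1)/(u - 11) − (13/9)| < 76|u − 2|/(9·(9/2)) = (152/81)|u − 2|, which is < ε once |u − 2| < (81/152)ε.
Take δ = min(9/2, (81/152)ε). Then 0 < |u − 2| < δ forces both bounds, so |(-7u + 1)/(u - 11) − (13/9)| < ε.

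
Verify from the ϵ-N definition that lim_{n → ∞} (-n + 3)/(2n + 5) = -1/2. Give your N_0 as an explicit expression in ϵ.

N_0 = (11/4)/ϵ

Suppose ϵ > 0. For n ≥ 1, |(-n + 3)/(2n + 5) + 1/2| = |11|/(2(2n + 5)) = 11/(2(2n + 5)).
Since 2n + 5 ≥ 2n for n ≥ 1, this is ≤ 11/(2·2n) = (11/4)/n.
So |(-n + 3)/(2n + 5) + 1/2| < ϵ whenever n > (11/4)/ϵ.
Take N_0 = (11/4)/ϵ. If n > N_0 then |(-n + 3)/(2n + 5) + 1/2| ≤ (11/4)/n < ϵ.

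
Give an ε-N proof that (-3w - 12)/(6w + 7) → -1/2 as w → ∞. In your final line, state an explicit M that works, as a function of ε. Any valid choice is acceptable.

M = (17/12)/ε

Suppose ε > 0. We seek M > 0 such that w > M implies |(-3w - 12)/(6w + 7) + 1/2| < ε.
(-3w - 12)/(6w + 7) + 1/2 = (6(-3w - 12) − (-3)(6w + 7)) / (6(6w + 7)) = -51/(6(6w + 7)).
For w > 0 we have 6w + 7 > 6w, so |(-3w - 12)/(6w + 7) + 1/2| = 51/(6(6w + 7)) < 51/(6·6w) = (17/12)/w.
Thus |(-3w - 12)/(6w + 7) + 1/2| < ε whenever w > (17/12)/ε.
Take M = (17/12)/ε. If w > M then |(-3w - 12)/(6w + 7) + 1/2| < (17/12)/w < ε.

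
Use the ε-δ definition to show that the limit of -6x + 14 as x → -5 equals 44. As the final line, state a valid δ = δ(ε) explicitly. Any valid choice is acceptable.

δ = ε/6

Let ε > 0. We need δ > 0 so that 0 < |x + 5| < δ implies |(-6x + 14) − 44| < ε.
Since (-6x + 14) − 44 = -6(x + 5), we have |(-6x + 14) − 44| = 6|x + 5|.
Thus it suffices that |x + 5| < ε/6.
Take δ = ε/6. If 0 < |x + 5| < δ then |(-6x + 14) − 44| = 6|x + 5| < 6·(ε/6) = ε.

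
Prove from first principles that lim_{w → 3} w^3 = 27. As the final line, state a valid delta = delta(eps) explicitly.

Let eps > 0 be given. We seek delta > 0 with 0 < |w − 3| < delta ⇒ |w^3 − 27| < eps.
Factor: w^3 − 27 = (w − 3)(w^2 + 3w + 9), so |w^3 − 27| = |w − 3|·|w^2 + 3w + 9|.
Impose delta ≤ 1 so that |w| < 4; then |w^2 + 3w + 9| ≤ 37.
Hence |w^3 − 27| ≤ 37|w − 3|, which is < eps once |w − 3| < eps/37.
Take delta = min(1, eps/37). If 0 < |w − 3| < delta then both bounds hold and |w^3 − 27| ≤ 37|w − 3| < 37·(eps/37) = eps.

delta = min(1, eps/37)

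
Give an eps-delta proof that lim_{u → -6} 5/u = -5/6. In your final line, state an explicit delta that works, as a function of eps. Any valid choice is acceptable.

delta = min(3, (18/5)eps)

Let eps > 0 be given. We seek delta > 0 such that 0 < |u + 6| < delta implies |5/u + 5/6| < eps.
|5/u + 5/6| = 5·|-6 − u|/(6·|u|) = 5|u + 6|/(6|u|).
Restrict delta ≤ 3. Then |u + 6| < 3 gives |u| > 3, so 6|u| > 18.
Then |5/u + 5/6| < 5|u + 6|/18, which is < eps when |u + 6| < (18/5)eps.
Take delta = min(3, (18/5)eps). Then 0 < |u + 6| < delta gives both |u + 6| < 3 and |u + 6| < (18/5)eps, so |5/u + 5/6| < eps.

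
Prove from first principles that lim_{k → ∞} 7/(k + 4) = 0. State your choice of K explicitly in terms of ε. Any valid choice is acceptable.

Let ε > 0 be given. For k ≥ 1, |7/(k + 4) − 0| = 7/(k + 4) ≤ 7/k.
We need 7/k < ε, i.e. k > 7/ε.
Take K = 7/ε. If k > K then |7/(k + 4)| ≤ 7/k < ε.

K = 7/ε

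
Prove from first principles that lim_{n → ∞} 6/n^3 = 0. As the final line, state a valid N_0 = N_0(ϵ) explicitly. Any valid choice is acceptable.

Suppose ϵ > 0. For n ≥ 1, |6/n^3 − 0| = 6/n^3.
6/n^3 < ϵ ⇔ n^3 > 6/ϵ ⇔ n > (6/ϵ)^{1/3}.
Take N_0 = (6/ϵ)^{1/3}. Then n > N_0 implies 6/n^3 < ϵ.

N_0 = (6/ϵ)^{1/3}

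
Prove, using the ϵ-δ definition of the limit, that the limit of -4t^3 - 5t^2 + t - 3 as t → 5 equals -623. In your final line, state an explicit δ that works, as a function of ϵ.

Let ϵ > 0 be given. We want δ > 0 such that 0 < |t − 5| < δ implies |(-4t^3 - 5t^2 + t - 3) + 623| < ϵ.
(-4t^3 - 5t^2 + t - 3) + 623 = -4t^3 - 5t^2 + t + 620 = (t − 5)(-4t^2 - 25t - 124).
So |(-4t^3 - 5t^2 + t - 3) + 623| = |t − 5|·|-4t^2 - 25t - 124|.
Require δ ≤ 2. Then |t − 5| < 2 gives |t| < 7, and by the triangle inequality |-4t^2 - 25t - 124| ≤ 4·7^2 + 25·7 + 124 = 495.
Hence |(-4t^3 - 5t^2 + t - 3) + 623| ≤ 495|t − 5| < ϵ provided |t − 5| < ϵ/495.
Choosing δ = min(2, ϵ/495) ensures both conditions, hence |(-4t^3 - 5t^2 + t - 3) + 623| < ϵ.

δ = min(2, ϵ/495)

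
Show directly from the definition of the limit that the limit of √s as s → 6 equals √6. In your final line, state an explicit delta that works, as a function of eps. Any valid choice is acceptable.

delta = min(6, √6·eps)

Suppose eps > 0. We want delta > 0 such that 0 < |s − 6| < delta implies |√s − √6| < eps.
Multiplying by the conjugate, |√s − √6| = |s − 6|/(√s + √6).
Restrict delta ≤ 6 so that |s − 6| < 6 forces s > 0, and then √s + √6 > √6.
Hence |√s − √6| < |s − 6|/√6, which is < eps once |s − 6| < √6·eps.
Take delta = min(6, √6·eps). If 0 < |s − 6| < delta then s > 0 and |√s − √6| < |s − 6|/√6 < eps.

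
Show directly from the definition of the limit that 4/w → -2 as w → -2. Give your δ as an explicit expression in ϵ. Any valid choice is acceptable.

δ = min(1, (1/2)ϵ)

Let ϵ > 0. We seek δ > 0 such that 0 < |w + 2| < δ implies |4/w + 2| < ϵ.
|4/w + 2| = 4·|-2 − w|/(2·|w|) = 4|w + 2|/(2|w|).
Restrict δ ≤ 1. Then |w + 2| < 1 gives |w| > 1, so 2|w| > 2.
Then |4/w + 2| < 4|w + 2|/2, which is < ϵ when |w + 2| < (1/2)ϵ.
Take δ = min(1, (1/2)ϵ). Then 0 < |w + 2| < δ gives both |w + 2| < 1 and |w + 2| < (1/2)ϵ, so |4/w + 2| < ϵ.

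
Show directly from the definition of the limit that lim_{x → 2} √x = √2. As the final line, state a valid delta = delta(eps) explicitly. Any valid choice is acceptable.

delta = min(2, √2·eps)

Fix eps > 0. We want delta > 0 such that 0 < |x − 2| < delta implies |√x − √2| < eps.
Multiplying by the conjugate, |√x − √2| = |x − 2|/(√x + √2).
Restrict delta ≤ 2 so that |x − 2| < 2 forces x > 0, and then √x + √2 > √2.
Hence |√x − √2| < |x − 2|/√2, which is < eps once |x − 2| < √2·eps.
Take delta = min(2, √2·eps). If 0 < |x − 2| < delta then x > 0 and |√x − √2| < |x − 2|/√2 < eps.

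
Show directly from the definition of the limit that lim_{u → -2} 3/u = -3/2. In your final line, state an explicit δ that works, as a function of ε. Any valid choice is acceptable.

δ = min(1, (2/3)ε)

Let ε > 0 be given. We seek δ > 0 such that 0 < |u + 2| < δ implies |3/u + 3/2| < ε.
|3/u + 3/2| = 3·|-2 − u|/(2·|u|) = 3|u + 2|/(2|u|).
Restrict δ ≤ 1. Then |u + 2| < 1 gives |u| > 1, so 2|u| > 2.
Then |3/u + 3/2| < 3|u + 2|/2, which is < ε when |u + 2| < (2/3)ε.
Take δ = min(1, (2/3)ε). Then 0 < |u + 2| < δ gives both |u + 2| < 1 and |u + 2| < (2/3)ε, so |3/u + 3/2| < ε.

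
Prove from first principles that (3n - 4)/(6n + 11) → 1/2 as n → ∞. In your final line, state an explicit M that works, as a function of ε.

M = (19/12)/ε

Suppose ε > 0. For n ≥ 1, |(3n - 4)/(6n + 11) − (1/2)| = |-57|/(6(6n + 11)) = 57/(6(6n + 11)).
Since 6n + 11 ≥ 6n for n ≥ 1, this is ≤ 57/(6·6n) = (19/12)/n.
So |(3n - 4)/(6n + 11) − (1/2)| < ε whenever n > (19/12)/ε.
Take M = (19/12)/ε. If n > M then |(3n - 4)/(6n + 11) − (1/2)| ≤ (19/12)/n < ε.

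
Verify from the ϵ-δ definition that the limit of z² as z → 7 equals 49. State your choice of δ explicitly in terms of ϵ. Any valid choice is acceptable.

δ = min(2, ϵ/16)

Let ϵ > 0 be given. We seek δ > 0 with 0 < |z − 7| < δ ⇒ |z² − 49| < ϵ.
Factor: z² − 49 = (z − 7)(z + 7), so |z² − 49| = |z − 7|·|z + 7|.
Impose δ ≤ 2 so that |z| < 9; then |z + 7| ≤ 16.
Hence |z² − 49| ≤ 16|z − 7|, which is < ϵ once |z − 7| < ϵ/16.
Take δ = min(2, ϵ/16). If 0 < |z − 7| < δ then both bounds hold and |z² − 49| ≤ 16|z − 7| < 16·(ϵ/16) = ϵ.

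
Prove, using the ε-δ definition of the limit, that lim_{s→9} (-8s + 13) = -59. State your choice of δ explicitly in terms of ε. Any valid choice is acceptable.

δ = ε/8

Suppose ε > 0. We need δ > 0 so that 0 < |s − 9| < δ implies |(-8s + 13) + 59| < ε.
Since (-8s + 13) + 59 = -8(s − 9), we have |(-8s + 13) + 59| = 8|s − 9|.
So 8|s − 9| < ε exactly when |s − 9| < ε/8.
Choosing δ = ε/8 gives |(-8s + 13) + 59| = 8|s − 9| < ε whenever |s − 9| < δ.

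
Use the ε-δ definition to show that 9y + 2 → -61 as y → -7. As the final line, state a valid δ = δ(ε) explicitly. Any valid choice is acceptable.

δ = ε/9

Fix ε > 0. We need δ > 0 so that 0 < |y + 7| < δ implies |(9y + 2) + 61| < ε.
|(9y + 2) + 61| = |9y + 63| = 9|y + 7|.
So 9|y + 7| < ε exactly when |y + 7| < ε/9.
Choosing δ = ε/9 gives |(9y + 2) + 61| = 9|y + 7| < ε whenever |y + 7| < δ.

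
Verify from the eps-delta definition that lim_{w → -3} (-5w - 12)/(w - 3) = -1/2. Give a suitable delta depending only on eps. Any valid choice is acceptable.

Fix eps > 0. We want delta > 0 with 0 < |w + 3| < delta ⇒ |(-5w - 12)/(w - 3) + 1/2| < eps.
Combining over a common denominator, (-5w - 12)/(w - 3) + 1/2 = [(-5w - 12)·(-6) − 3·(w - 3)] / [(-6)·(w - 3)] = 27(w + 3) / ((-6)(w - 3)).
So |(-5w - 12)/(w - 3) + 1/2| = 27|w + 3| / (6·|w − 3|).
Restrict delta ≤ 3. Then |w + 3| < 3 gives |w − 3| = |(w + 3) + (-6)| ≥ 6 − 3 = 3.
Hence |(-5w - 12)/(w - 3) + 1/2| < 27|w + 3|/(6·3) = (3/2)|w + 3|, which is < eps once |w + 3| < (2/3)eps.
Take delta = min(3, (2/3)eps). Then 0 < |w + 3| < delta forces both bounds, so |(-5w - 12)/(w - 3) + 1/2| < eps.

delta = min(3, (2/3)eps)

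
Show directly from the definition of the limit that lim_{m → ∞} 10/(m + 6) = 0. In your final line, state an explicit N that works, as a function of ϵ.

N = 10/ϵ

Fix ϵ > 0. For m ≥ 1, |10/(m + 6) − 0| = 10/(m + 6) ≤ 10/m.
We need 10/m < ϵ, i.e. m > 10/ϵ.
Take N = 10/ϵ. If m > N then |10/(m + 6)| ≤ 10/m < ϵ.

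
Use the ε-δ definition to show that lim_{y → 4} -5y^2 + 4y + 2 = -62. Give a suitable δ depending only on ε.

Fix ε > 0. We want δ > 0 such that 0 < |y − 4| < δ implies |(-5y^2 + 4y + 2) + 62| < ε.
(-5y^2 + 4y + 2) + 62 = -5y^2 + 4y + 64 = (y − 4)(-5y - 16).
So |(-5y^2 + 4y + 2) + 62| = |y − 4|·|-5y - 16|.
Assume first that |y − 4| < 2, so |y| < 6. Then |-5y - 16| ≤ 5·6 + 16 = 46.
Hence |(-5y^2 + 4y + 2) + 62| ≤ 46|y − 4| < ε provided |y − 4| < ε/46.
Choosing δ = min(2, ε/46) ensures both conditions, hence |(-5y^2 + 4y + 2) + 62| < ε.

δ = min(2, ε/46)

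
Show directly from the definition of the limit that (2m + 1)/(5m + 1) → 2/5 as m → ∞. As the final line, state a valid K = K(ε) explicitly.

K = (3/25)/ε

Let ε > 0 be given. For m ≥ 1, |(2m + 1)/(5m + 1) − (2/5)| = |3|/(5(5m + 1)) = 3/(5(5m + 1)).
Since 5m + 1 ≥ 5m for m ≥ 1, this is ≤ 3/(5·5m) = (3/25)/m.
So |(2m + 1)/(5m + 1) − (2/5)| < ε whenever m > (3/25)/ε.
Take K = (3/25)/ε. If m > K then |(2m + 1)/(5m + 1) − (2/5)| ≤ (3/25)/m < ε.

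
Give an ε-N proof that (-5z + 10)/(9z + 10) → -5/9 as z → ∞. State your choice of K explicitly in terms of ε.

Fix ε > 0. We seek K > 0 such that z > K implies |(-5z + 10)/(9z + 10) + 5/9| < ε.
(-5z + 10)/(9z + 10) + 5/9 = (9(-5z + 10) − (-5)(9z + 10)) / (9(9z + 10)) = 140/(9(9z + 10)).
For z > 0 we have 9z + 10 > 9z, so |(-5z + 10)/(9z + 10) + 5/9| = 140/(9(9z + 10)) < 140/(9·9z) = (140/81)/z.
Thus |(-5z + 10)/(9z + 10) + 5/9| < ε whenever z > (140/81)/ε.
Take K = (140/81)/ε. If z > K then |(-5z + 10)/(9z + 10) + 5/9| < (140/81)/z < ε.

K = (140/81)/ε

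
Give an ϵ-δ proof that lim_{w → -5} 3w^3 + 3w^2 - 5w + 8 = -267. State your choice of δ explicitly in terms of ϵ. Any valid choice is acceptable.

δ = min(1, ϵ/235)

Let ϵ > 0. We want δ > 0 such that 0 < |w + 5| < δ implies |(3w^3 + 3w^2 - 5w + 8) + 267| < ϵ.
(3w^3 + 3w^2 - 5w + 8) + 267 = 3w^3 + 3w^2 - 5w + 275 = (w + 5)(3w^2 - 12w + 55).
So |(3w^3 + 3w^2 - 5w + 8) + 267| = |w + 5|·|3w^2 - 12w + 55|.
Assume first that |w + 5| < 1, so |w| < 6. Then |3w^2 - 12w + 55| ≤ 3·6^2 + 12·6 + 55 = 235.
Hence |(3w^3 + 3w^2 - 5w + 8) + 267| ≤ 235|w + 5| < ϵ provided |w + 5| < ϵ/235.
Take δ = min(1, ϵ/235). Then 0 < |w + 5| < δ gives both |w + 5| < 1 and |w + 5| < ϵ/235, so |(3w^3 + 3w^2 - 5w + 8) + 267| < ϵ.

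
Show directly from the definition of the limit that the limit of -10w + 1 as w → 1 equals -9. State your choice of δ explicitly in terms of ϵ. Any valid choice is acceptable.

δ = ϵ/10

Suppose ϵ > 0. We need δ > 0 so that 0 < |w − 1| < δ implies |(-10w + 1) + 9| < ϵ.
Since (-10w + 1) + 9 = -10(w − 1), we have |(-10w + 1) + 9| = 10|w − 1|.
So 10|w − 1| < ϵ exactly when |w − 1| < ϵ/10.
Choosing δ = ϵ/10 gives |(-10w + 1) + 9| = 10|w − 1| < ϵ whenever |w − 1| < δ.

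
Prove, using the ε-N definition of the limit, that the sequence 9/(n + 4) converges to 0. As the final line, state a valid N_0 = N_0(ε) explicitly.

Let ε > 0 be given. For n ≥ 1, |9/(n + 4) − 0| = 9/(n + 4) ≤ 9/n.
We need 9/n < ε, i.e. n > 9/ε.
Take N_0 = 9/ε. If n > N_0 then |9/(n + 4)| ≤ 9/n < ε.

N_0 = 9/ε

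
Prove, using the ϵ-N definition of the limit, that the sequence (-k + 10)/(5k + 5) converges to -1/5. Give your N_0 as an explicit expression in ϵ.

Let ϵ > 0 be given. For k ≥ 1, |(-k + 10)/(5k + 5) + 1/5| = |55|/(5(5k + 5)) = 55/(5(5k + 5)).
Since 5k + 5 ≥ 5k for k ≥ 1, this is ≤ 55/(5·5k) = (11/5)/k.
So |(-k + 10)/(5k + 5) + 1/5| < ϵ whenever k > (11/5)/ϵ.
Take N_0 = (11/5)/ϵ. If k > N_0 then |(-k + 10)/(5k + 5) + 1/5| ≤ (11/5)/k < ϵ.

N_0 = (11/5)/ϵ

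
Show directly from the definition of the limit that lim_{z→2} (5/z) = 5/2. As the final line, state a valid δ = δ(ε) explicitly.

Let ε > 0 be given. We seek δ > 0 such that 0 < |z − 2| < δ implies |5/z − (5/2)| < ε.
|5/z − (5/2)| = 5·|2 − z|/(2·|z|) = 5|z − 2|/(2|z|).
Require δ ≤ 1 so that |z| > 2 − 1 = 1, hence 2|z| > 2.
Then |5/z − (5/2)| < 5|z − 2|/2, which is < ε when |z − 2| < (2/5)ε.
Take δ = min(1, (2/5)ε). Then 0 < |z − 2| < δ gives both |z − 2| < 1 and |z − 2| < (2/5)ε, so |5/z − (5/2)| < ε.

δ = min(1, (2/5)ε)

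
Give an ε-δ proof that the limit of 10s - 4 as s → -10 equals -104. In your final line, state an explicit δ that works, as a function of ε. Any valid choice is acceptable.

Let ε > 0 be given. We need δ > 0 so that 0 < |s + 10| < δ implies |(10s - 4) + 104| < ε.
|(10s - 4) + 104| = |10s + 100| = 10|s + 10|.
Thus it suffices that |s + 10| < ε/10.
Choosing δ = ε/10 gives |(10s - 4) + 104| = 10|s + 10| < ε whenever |s + 10| < δ.

δ = ε/10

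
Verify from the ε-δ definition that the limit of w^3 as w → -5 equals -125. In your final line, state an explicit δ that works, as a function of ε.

Let ε > 0 be given. We seek δ > 0 with 0 < |w + 5| < δ ⇒ |w^3 + 125| < ε.
Factor: w^3 + 125 = (w + 5)(w^2 - 5w + 25), so |w^3 + 125| = |w + 5|·|w^2 - 5w + 25|.
Restrict δ ≤ 1. Then |w + 5| < 1 gives |w| < 6, so by the triangle inequality |w^2 - 5w + 25| ≤ 6^2 + 5·6 + 25 = 91.
Hence |w^3 + 125| ≤ 91|w + 5|, which is < ε once |w + 5| < ε/91.
Take δ = min(1, ε/91). If 0 < |w + 5| < δ then both bounds hold and |w^3 + 125| ≤ 91|w + 5| < 91·(ε/91) = ε.

δ = min(1, ε/91)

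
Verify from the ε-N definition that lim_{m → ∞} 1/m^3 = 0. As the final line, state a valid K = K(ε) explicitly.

K = (1/ε)^{1/3}

Let ε > 0. For m ≥ 1, |1/m^3 − 0| = 1/m^3.
1/m^3 < ε ⇔ m^3 > 1/ε ⇔ m > (1/ε)^{1/3}.
Take K = (1/ε)^{1/3}. Then m > K implies 1/m^3 < ε.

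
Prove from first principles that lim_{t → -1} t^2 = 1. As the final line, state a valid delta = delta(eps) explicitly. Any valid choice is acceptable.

delta = min(2, eps/4)

Let eps > 0 be given. We seek delta > 0 with 0 < |t + 1| < delta ⇒ |t^2 − 1| < eps.
Factor: t^2 − 1 = (t + 1)(t - 1), so |t^2 − 1| = |t + 1|·|t - 1|.
Impose delta ≤ 2 so that |t| < 3; then |t - 1| ≤ 4.
Hence |t^2 − 1| ≤ 4|t + 1|, which is < eps once |t + 1| < eps/4.
Take delta = min(2, eps/4). If 0 < |t + 1| < delta then both bounds hold and |t^2 − 1| ≤ 4|t + 1| < 4·(eps/4) = eps.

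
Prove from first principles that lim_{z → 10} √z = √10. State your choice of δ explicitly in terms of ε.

Let ε > 0. We want δ > 0 such that 0 < |z − 10| < δ implies |√z − √10| < ε.
Rationalise: √z − √10 = (z − 10)/(√z + √10), so |√z − √10| = |z − 10|/(√z + √10).
Restrict δ ≤ 10 so that |z − 10| < 10 forces z > 0, and then √z + √10 > √10.
Hence |√z − √10| < |z − 10|/√10, which is < ε once |z − 10| < √10·ε.
Take δ = min(10, √10·ε). If 0 < |z − 10| < δ then z > 0 and |√z − √10| < |z − 10|/√10 < ε.

δ = min(10, √10·ε)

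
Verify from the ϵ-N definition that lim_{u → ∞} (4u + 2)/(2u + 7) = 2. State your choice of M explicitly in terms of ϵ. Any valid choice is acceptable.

Fix ϵ > 0. We seek M > 0 such that u > M implies |(4u + 2)/(2u + 7) − 2| < ϵ.
(4u + 2)/(2u + 7) − 2 = (2(4u + 2) − 4(2u + 7)) / (2(2u + 7)) = -24/(2(2u + 7)).
For u > 0 we have 2u + 7 > 2u, so |(4u + 2)/(2u + 7) − 2| = 24/(2(2u + 7)) < 24/(2·2u) = 6/u.
Thus |(4u + 2)/(2u + 7) − 2| < ϵ whenever u > 6/ϵ.
Take M = 6/ϵ. If u > M then |(4u + 2)/(2u + 7) − 2| < 6/u < ϵ.

M = 6/ϵ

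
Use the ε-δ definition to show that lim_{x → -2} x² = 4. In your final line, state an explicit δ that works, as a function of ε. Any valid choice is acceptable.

δ = min(2, ε/6)

Fix ε > 0. We seek δ > 0 with 0 < |x + 2| < δ ⇒ |x² − 4| < ε.
Factor: x² − 4 = (x + 2)(x - 2), so |x² − 4| = |x + 2|·|x - 2|.
Restrict δ ≤ 2. Then |x + 2| < 2 gives |x| < 4, so by the triangle inequality |x - 2| ≤ 4 + 2 = 6.
Hence |x² − 4| ≤ 6|x + 2|, which is < ε once |x + 2| < ε/6.
Take δ = min(2, ε/6). If 0 < |x + 2| < δ then both bounds hold and |x² − 4| ≤ 6|x + 2| < 6·(ε/6) = ε.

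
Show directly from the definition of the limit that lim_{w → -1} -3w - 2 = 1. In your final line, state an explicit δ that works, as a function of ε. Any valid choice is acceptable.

Let ε > 0 be given. We need δ > 0 so that 0 < |w + 1| < δ implies |(-3w - 2) − 1| < ε.
Since (-3w - 2) − 1 = -3(w + 1), we have |(-3w - 2) − 1| = 3|w + 1|.
Thus it suffices that |w + 1| < ε/3.
Take δ = ε/3. If 0 < |w + 1| < δ then |(-3w - 2) − 1| = 3|w + 1| < 3·(ε/3) = ε.

δ = ε/3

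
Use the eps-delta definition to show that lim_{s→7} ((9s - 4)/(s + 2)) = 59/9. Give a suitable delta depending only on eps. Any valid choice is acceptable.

delta = min(9/2, (81/44)eps)

Suppose eps > 0. We want delta > 0 with 0 < |s − 7| < delta ⇒ |(9s - 4)/(s + 2) − (59/9)| < eps.
Combining over a common denominator, (9s - 4)/(s + 2) − (59/9) = [(9s - 4)·9 − 59·(s + 2)] / [9·(s + 2)] = 22(s − 7) / (9(s + 2)).
So |(9s - 4)/(s + 2) − (59/9)| = 22|s − 7| / (9·|s + 2|).
Require delta ≤ 9/2, so |s + 2| ≥ |9| − |s − 7| > 9 − 9/2 = 9/2.
Hence |(9s - 4)/(s + 2) − (59/9)| < 22|s − 7|/(9·(9/2)) = (44/81)|s − 7|, which is < eps once |s − 7| < (81/44)eps.
Take delta = min(9/2, (81/44)eps). Then 0 < |s − 7| < delta forces both bounds, so |(9s - 4)/(s + 2) − (59/9)| < eps.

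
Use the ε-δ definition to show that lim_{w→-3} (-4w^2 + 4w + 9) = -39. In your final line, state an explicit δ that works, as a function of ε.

δ = min(2, ε/36)

Let ε > 0. We want δ > 0 such that 0 < |w + 3| < δ implies |(-4w^2 + 4w + 9) + 39| < ε.
(-4w^2 + 4w + 9) + 39 = -4w^2 + 4w + 48 = (w + 3)(-4w + 16).
So |(-4w^2 + 4w + 9) + 39| = |w + 3|·|-4w + 16|.
Require δ ≤ 2. Then |w + 3| < 2 gives |w| < 5, and by the triangle inequality |-4w + 16| ≤ 4·5 + 16 = 36.
Hence |(-4w^2 + 4w + 9) + 39| ≤ 36|w + 3| < ε provided |w + 3| < ε/36.
Choosing δ = min(2, ε/36) ensures both conditions, hence |(-4w^2 + 4w + 9) + 39| < ε.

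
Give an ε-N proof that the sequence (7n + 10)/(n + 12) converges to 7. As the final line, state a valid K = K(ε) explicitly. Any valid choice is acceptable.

Let ε > 0. For n ≥ 1, |(7n + 10)/(n + 12) − 7| = |-74|/((n + 12)) = 74/((n + 12)).
Since n + 12 ≥ n for n ≥ 1, this is ≤ 74/(n) = 74/n.
So |(7n + 10)/(n + 12) − 7| < ε whenever n > 74/ε.
Take K = 74/ε. If n > K then |(7n + 10)/(n + 12) − 7| ≤ 74/n < ε.

K = 74/ε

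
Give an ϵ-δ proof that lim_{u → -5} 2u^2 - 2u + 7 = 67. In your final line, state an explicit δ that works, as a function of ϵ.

Let ϵ > 0 be given. We want δ > 0 such that 0 < |u + 5| < δ implies |(2u^2 - 2u + 7) − 67| < ϵ.
(2u^2 - 2u + 7) − 67 = 2u^2 - 2u - 60 = (u + 5)(2u - 12).
So |(2u^2 - 2u + 7) − 67| = |u + 5|·|2u - 12|.
Assume first that |u + 5| < 2, so |u| < 7. Then |2u - 12| ≤ 2·7 + 12 = 26.
Hence |(2u^2 - 2u + 7) − 67| ≤ 26|u + 5| < ϵ provided |u + 5| < ϵ/26.
Choosing δ = min(2, ϵ/26) ensures both conditions, hence |(2u^2 - 2u + 7) − 67| < ϵ.

δ = min(2, ϵ/26)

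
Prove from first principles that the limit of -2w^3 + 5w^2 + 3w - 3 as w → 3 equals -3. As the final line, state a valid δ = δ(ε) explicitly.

δ = min(2, ε/55)

Let ε > 0 be given. We want δ > 0 such that 0 < |w − 3| < δ implies |(-2w^3 + 5w^2 + 3w - 3) + 3| < ε.
(-2w^3 + 5w^2 + 3w - 3) + 3 = -2w^3 + 5w^2 + 3w = (w − 3)(-2w^2 - w).
So |(-2w^3 + 5w^2 + 3w - 3) + 3| = |w − 3|·|-2w^2 - w|.
Assume first that |w − 3| < 2, so |w| < 5. Then |-2w^2 - w| ≤ 2·5^2 + 5 = 55.
Hence |(-2w^3 + 5w^2 + 3w - 3) + 3| ≤ 55|w − 3| < ε provided |w − 3| < ε/55.
Choosing δ = min(2, ε/55) ensures both conditions, hence |(-2w^3 + 5w^2 + 3w - 3) + 3| < ε.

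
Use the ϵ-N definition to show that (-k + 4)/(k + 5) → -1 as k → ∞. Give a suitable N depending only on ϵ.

N = 9/ϵ

Let ϵ > 0 be given. For k ≥ 1, |(-k + 4)/(k + 5) + 1| = |9|/((k + 5)) = 9/((k + 5)).
Since k + 5 ≥ k for k ≥ 1, this is ≤ 9/(k) = 9/k.
So |(-k + 4)/(k + 5) + 1| < ϵ whenever k > 9/ϵ.
Take N = 9/ϵ. If k > N then |(-k + 4)/(k + 5) + 1| ≤ 9/k < ϵ.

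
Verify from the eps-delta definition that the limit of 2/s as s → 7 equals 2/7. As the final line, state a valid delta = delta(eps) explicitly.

Let eps > 0. We seek delta > 0 such that 0 < |s − 7| < delta implies |2/s − (2/7)| < eps.
|2/s − (2/7)| = 2·|7 − s|/(7·|s|) = 2|s − 7|/(7|s|).
Require delta ≤ 7/2 so that |s| > 7 − 7/2 = 7/2, hence 7|s| > 49/2.
Then |2/s − (2/7)| < 2|s − 7|/(49/2), which is < eps when |s − 7| < (49/4)eps.
Take delta = min(7/2, (49/4)eps). Then 0 < |s − 7| < delta gives both |s − 7| < 7/2 and |s − 7| < (49/4)eps, so |2/s − (2/7)| < eps.

delta = min(7/2, (49/4)eps)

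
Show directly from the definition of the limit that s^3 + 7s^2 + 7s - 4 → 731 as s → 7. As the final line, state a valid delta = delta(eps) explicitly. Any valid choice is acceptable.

Fix eps > 0. We want delta > 0 such that 0 < |s − 7| < delta implies |(s^3 + 7s^2 + 7s - 4) − 731| < eps.
(s^3 + 7s^2 + 7s - 4) − 731 = s^3 + 7s^2 + 7s - 735 = (s − 7)(s^2 + 14s + 105).
So |(s^3 + 7s^2 + 7s - 4) − 731| = |s − 7|·|s^2 + 14s + 105|.
Require delta ≤ 1. Then |s − 7| < 1 gives |s| < 8, and by the triangle inequality |s^2 + 14s + 105| ≤ 8^2 + 14·8 + 105 = 281.
Hence |(s^3 + 7s^2 + 7s - 4) − 731| ≤ 281|s − 7| < eps provided |s − 7| < eps/281.
Take delta = min(1, eps/281). Then 0 < |s − 7| < delta gives both |s − 7| < 1 and |s − 7| < eps/281, so |(s^3 + 7s^2 + 7s - 4) − 731| < eps.

delta = min(1, eps/281)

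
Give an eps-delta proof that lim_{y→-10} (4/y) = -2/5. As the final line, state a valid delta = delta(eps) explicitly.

Suppose eps > 0. We seek delta > 0 such that 0 < |y + 10| < delta implies |4/y + 2/5| < eps.
|4/y + 2/5| = 4·|-10 − y|/(10·|y|) = 4|y + 10|/(10|y|).
Restrict delta ≤ 5. Then |y + 10| < 5 gives |y| > 5, so 10|y| > 50.
Then |4/y + 2/5| < 4|y + 10|/50, which is < eps when |y + 10| < (25/2)eps.
Take delta = min(5, (25/2)eps). Then 0 < |y + 10| < delta gives both |y + 10| < 5 and |y + 10| < (25/2)eps, so |4/y + 2/5| < eps.

delta = min(5, (25/2)eps)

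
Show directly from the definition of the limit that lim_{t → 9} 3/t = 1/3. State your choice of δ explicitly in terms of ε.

Suppose ε > 0. We seek δ > 0 such that 0 < |t − 9| < δ implies |3/t − (1/3)| < ε.
|3/t − (1/3)| = 3·|9 − t|/(9·|t|) = 3|t − 9|/(9|t|).
Require δ ≤ 9/2 so that |t| > 9 − 9/2 = 9/2, hence 9|t| > 81/2.
Then |3/t − (1/3)| < 3|t − 9|/(81/2), which is < ε when |t − 9| < (27/2)ε.
Take δ = min(9/2, (27/2)ε). Then 0 < |t − 9| < δ gives both |t − 9| < 9/2 and |t − 9| < (27/2)ε, so |3/t − (1/3)| < ε.

δ = min(9/2, (27/2)ε)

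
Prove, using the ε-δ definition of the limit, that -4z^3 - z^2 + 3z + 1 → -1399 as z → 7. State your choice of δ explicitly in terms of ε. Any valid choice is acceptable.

Let ε > 0 be given. We want δ > 0 such that 0 < |z − 7| < δ implies |(-4z^3 - z^2 + 3z + 1) + 1399| < ε.
(-4z^3 - z^2 + 3z + 1) + 1399 = -4z^3 - z^2 + 3z + 1400 = (z − 7)(-4z^2 - 29z - 200).
So |(-4z^3 - z^2 + 3z + 1) + 1399| = |z − 7|·|-4z^2 - 29z - 200|.
Assume first that |z − 7| < 1, so |z| < 8. Then |-4z^2 - 29z - 200| ≤ 4·8^2 + 29·8 + 200 = 688.
Hence |(-4z^3 - z^2 + 3z + 1) + 1399| ≤ 688|z − 7| < ε provided |z − 7| < ε/688.
Take δ = min(1, ε/688). Then 0 < |z − 7| < δ gives both |z − 7| < 1 and |z − 7| < ε/688, so |(-4z^3 - z^2 + 3z + 1) + 1399| < ε.

δ = min(1, ε/688)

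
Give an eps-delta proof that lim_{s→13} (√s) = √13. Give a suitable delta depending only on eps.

Suppose eps > 0. We want delta > 0 such that 0 < |s − 13| < delta implies |√s − √13| < eps.
Rationalise: √s − √13 = (s − 13)/(√s + √13), so |√s − √13| = |s − 13|/(√s + √13).
Restrict delta ≤ 13 so that |s − 13| < 13 forces s > 0, and then √s + √13 > √13.
Hence |√s − √13| < |s − 13|/√13, which is < eps once |s − 13| < √13·eps.
Take delta = min(13, √13·eps). If 0 < |s − 13| < delta then s > 0 and |√s − √13| < |s − 13|/√13 < eps.

delta = min(13, √13·eps)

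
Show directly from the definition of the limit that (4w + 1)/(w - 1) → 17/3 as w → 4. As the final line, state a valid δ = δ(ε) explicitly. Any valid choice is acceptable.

δ = min(3/2, (9/10)ε)

Let ε > 0 be given. We want δ > 0 with 0 < |w − 4| < δ ⇒ |(4w + 1)/(w - 1) − (17/3)| < ε.
Combining over a common denominator, (4w + 1)/(w - 1) − (17/3) = [(4w + 1)·3 − 17·(w - 1)] / [3·(w - 1)] = -5(w − 4) / (3(w - 1)).
So |(4w + 1)/(w - 1) − (17/3)| = 5|w − 4| / (3·|w − 1|).
Require δ ≤ 3/2, so |w − 1| ≥ |3| − |w − 4| > 3 − 3/2 = 3/2.
Hence |(4w + 1)/(w - 1) − (17/3)| < 5|w − 4|/(3·(3/2)) = (10/9)|w − 4|, which is < ε once |w − 4| < (9/10)ε.
Take δ = min(3/2, (9/10)ε). Then 0 < |w − 4| < δ forces both bounds, so |(4w + 1)/(w - 1) − (17/3)| < ε.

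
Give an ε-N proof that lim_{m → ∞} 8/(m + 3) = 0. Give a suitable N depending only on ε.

N = 8/ε

Suppose ε > 0. For m ≥ 1, |8/(m + 3) − 0| = 8/(m + 3) ≤ 8/m.
We need 8/m < ε, i.e. m > 8/ε.
Take N = 8/ε. If m > N then |8/(m + 3)| ≤ 8/m < ε.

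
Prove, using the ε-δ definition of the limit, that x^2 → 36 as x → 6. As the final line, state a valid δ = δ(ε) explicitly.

Fix ε > 0. We seek δ > 0 with 0 < |x − 6| < δ ⇒ |x^2 − 36| < ε.
Factor: x^2 − 36 = (x − 6)(x + 6), so |x^2 − 36| = |x − 6|·|x + 6|.
Impose δ ≤ 1 so that |x| < 7; then |x + 6| ≤ 13.
Hence |x^2 − 36| ≤ 13|x − 6|, which is < ε once |x − 6| < ε/13.
Take δ = min(1, ε/13). If 0 < |x − 6| < δ then both bounds hold and |x^2 − 36| ≤ 13|x − 6| < 13·(ε/13) = ε.

δ = min(1, ε/13)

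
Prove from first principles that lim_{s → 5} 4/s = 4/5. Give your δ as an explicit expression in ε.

Suppose ε > 0. We seek δ > 0 such that 0 < |s − 5| < δ implies |4/s − (4/5)| < ε.
|4/s − (4/5)| = 4·|5 − s|/(5·|s|) = 4|s − 5|/(5|s|).
Require δ ≤ 5/2 so that |s| > 5 − 5/2 = 5/2, hence 5|s| > 25/2.
Then |4/s − (4/5)| < 4|s − 5|/(25/2), which is < ε when |s − 5| < (25/8)ε.
Take δ = min(5/2, (25/8)ε). Then 0 < |s − 5| < δ gives both |s − 5| < 5/2 and |s − 5| < (25/8)ε, so |4/s − (4/5)| < ε.

δ = min(5/2, (25/8)ε)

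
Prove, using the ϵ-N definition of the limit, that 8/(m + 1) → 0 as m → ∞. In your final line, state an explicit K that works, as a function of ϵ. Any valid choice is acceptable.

K = 8/ϵ

Fix ϵ > 0. For m ≥ 1, |8/(m + 1) − 0| = 8/(m + 1) ≤ 8/m.
We need 8/m < ϵ, i.e. m > 8/ϵ.
Take K = 8/ϵ. If m > K then |8/(m + 1)| ≤ 8/m < ϵ.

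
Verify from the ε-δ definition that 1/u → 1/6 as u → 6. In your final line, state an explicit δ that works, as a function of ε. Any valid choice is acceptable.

δ = min(3, 18ε)

Let ε > 0. We seek δ > 0 such that 0 < |u − 6| < δ implies |1/u − (1/6)| < ε.
|1/u − (1/6)| = |6 − u|/(6·|u|) = |u − 6|/(6|u|).
Require δ ≤ 3 so that |u| > 6 − 3 = 3, hence 6|u| > 18.
Then |1/u − (1/6)| < |u − 6|/18, which is < ε when |u − 6| < 18ε.
Take δ = min(3, 18ε). Then 0 < |u − 6| < δ gives both |u − 6| < 3 and |u − 6| < 18ε, so |1/u − (1/6)| < ε.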